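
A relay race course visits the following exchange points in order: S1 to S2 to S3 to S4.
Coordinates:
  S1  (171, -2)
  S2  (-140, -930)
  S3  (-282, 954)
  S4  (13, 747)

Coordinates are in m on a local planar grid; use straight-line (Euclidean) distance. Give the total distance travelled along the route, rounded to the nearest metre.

3228 m

Leg distances:
S1→S2: 978.7 m  (cumulative 978.7 m)
S2→S3: 1889.3 m  (cumulative 2868.1 m)
S3→S4: 360.4 m  (cumulative 3228.5 m)
Total route length ≈ 3228 m.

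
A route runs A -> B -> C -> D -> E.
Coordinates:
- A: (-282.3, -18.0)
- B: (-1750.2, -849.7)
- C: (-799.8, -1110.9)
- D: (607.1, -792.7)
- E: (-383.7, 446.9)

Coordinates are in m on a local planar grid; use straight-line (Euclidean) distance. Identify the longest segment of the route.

Leg distances:
A→B: 1687.1 m
B→C: 985.6 m
C→D: 1442.4 m
D→E: 1586.9 m
The longest leg is A–B at 1687.1 m.

A–B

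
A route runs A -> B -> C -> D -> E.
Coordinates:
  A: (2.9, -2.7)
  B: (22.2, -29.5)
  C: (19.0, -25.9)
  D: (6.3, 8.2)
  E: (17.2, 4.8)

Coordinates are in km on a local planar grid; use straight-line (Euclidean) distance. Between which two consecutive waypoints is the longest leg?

C–D

Leg distances:
A→B: 33.0 km
B→C: 4.8 km
C→D: 36.4 km
D→E: 11.4 km
The longest leg is C–D at 36.4 km.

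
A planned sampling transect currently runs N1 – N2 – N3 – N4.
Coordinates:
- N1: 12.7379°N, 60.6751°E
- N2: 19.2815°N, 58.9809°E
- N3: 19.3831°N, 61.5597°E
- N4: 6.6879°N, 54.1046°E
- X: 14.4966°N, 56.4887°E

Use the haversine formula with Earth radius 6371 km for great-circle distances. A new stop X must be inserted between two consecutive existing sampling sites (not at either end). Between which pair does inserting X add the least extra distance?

between N3 and N4

Added distance for inserting X between each consecutive pair:
N1–N2: 337.5 km
N2–N3: 1089.1 km
N3–N4: 46.6 km
Smallest added distance is 46.6 km, inserting between N3 and N4.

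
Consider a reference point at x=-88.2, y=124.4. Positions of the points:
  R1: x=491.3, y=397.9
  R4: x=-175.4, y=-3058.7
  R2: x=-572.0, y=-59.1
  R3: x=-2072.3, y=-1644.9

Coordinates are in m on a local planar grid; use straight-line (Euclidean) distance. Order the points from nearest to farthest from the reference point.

Distance from the reference point at x=-88.2, y=124.4 to each:
R2 x=-572.0, y=-59.1: 517.4 m
R1 x=491.3, y=397.9: 640.8 m
R3 x=-2072.3, y=-1644.9: 2658.4 m
R4 x=-175.4, y=-3058.7: 3184.3 m

R2, R1, R3, R4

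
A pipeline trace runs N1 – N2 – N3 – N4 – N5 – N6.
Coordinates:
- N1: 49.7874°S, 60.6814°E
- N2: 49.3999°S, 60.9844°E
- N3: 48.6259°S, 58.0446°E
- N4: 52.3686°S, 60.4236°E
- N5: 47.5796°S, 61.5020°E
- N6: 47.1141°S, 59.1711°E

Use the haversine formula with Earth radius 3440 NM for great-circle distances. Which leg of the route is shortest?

N1–N2

Leg distances:
N1→N2: 26.1 NM
N2→N3: 124.7 NM
N3→N4: 242.3 NM
N4→N5: 290.5 NM
N5→N6: 98.8 NM
The shortest leg is N1–N2 at 26.1 NM.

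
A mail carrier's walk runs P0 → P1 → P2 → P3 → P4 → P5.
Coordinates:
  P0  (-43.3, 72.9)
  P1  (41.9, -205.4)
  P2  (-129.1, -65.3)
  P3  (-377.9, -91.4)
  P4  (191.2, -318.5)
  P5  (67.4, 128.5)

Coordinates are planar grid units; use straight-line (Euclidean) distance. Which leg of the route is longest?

Leg distances:
P0→P1: 291.0
P1→P2: 221.1
P2→P3: 250.2
P3→P4: 612.7
P4→P5: 463.8
The longest leg is P3–P4 at 612.7.

P3–P4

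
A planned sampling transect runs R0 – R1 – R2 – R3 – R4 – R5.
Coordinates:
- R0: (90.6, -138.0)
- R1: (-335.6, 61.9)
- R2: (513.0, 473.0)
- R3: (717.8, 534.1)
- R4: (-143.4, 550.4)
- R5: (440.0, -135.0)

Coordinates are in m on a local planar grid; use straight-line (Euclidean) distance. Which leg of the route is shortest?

R2–R3

Leg distances:
R0→R1: 470.8 m
R1→R2: 942.9 m
R2→R3: 213.7 m
R3→R4: 861.4 m
R4→R5: 900.1 m
The shortest leg is R2–R3 at 213.7 m.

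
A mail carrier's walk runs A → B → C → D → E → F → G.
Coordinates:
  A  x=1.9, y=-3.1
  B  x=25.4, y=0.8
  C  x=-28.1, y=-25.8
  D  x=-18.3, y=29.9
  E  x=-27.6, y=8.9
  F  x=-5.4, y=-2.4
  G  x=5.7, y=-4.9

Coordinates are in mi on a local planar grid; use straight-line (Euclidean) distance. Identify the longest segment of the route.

Leg distances:
A→B: 23.8 mi
B→C: 59.7 mi
C→D: 56.6 mi
D→E: 23.0 mi
E→F: 24.9 mi
F→G: 11.4 mi
The longest leg is B–C at 59.7 mi.

B–C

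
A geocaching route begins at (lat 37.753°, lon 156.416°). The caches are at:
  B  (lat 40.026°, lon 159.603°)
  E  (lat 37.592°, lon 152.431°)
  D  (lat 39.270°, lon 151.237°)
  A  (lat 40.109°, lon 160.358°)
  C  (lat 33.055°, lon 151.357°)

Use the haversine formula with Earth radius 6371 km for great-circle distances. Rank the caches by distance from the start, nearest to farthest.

E, B, A, D, C

Distance from the start at (lat 37.753°, lon 156.416°) to each:
E (lat 37.592°, lon 152.431°): 351.2 km
B (lat 40.026°, lon 159.603°): 374.1 km
A (lat 40.109°, lon 160.358°): 429.9 km
D (lat 39.270°, lon 151.237°): 481.1 km
C (lat 33.055°, lon 151.357°): 694.8 km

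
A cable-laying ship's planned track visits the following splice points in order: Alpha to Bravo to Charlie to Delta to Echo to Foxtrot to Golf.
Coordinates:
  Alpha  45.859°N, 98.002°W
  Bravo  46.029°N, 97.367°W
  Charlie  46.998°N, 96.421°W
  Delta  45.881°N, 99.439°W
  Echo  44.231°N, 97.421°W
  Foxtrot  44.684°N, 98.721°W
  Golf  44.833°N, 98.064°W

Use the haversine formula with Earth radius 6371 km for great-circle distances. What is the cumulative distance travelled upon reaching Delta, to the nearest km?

Leg distances:
Alpha→Bravo: 52.6 km  (cumulative 52.6 km)
Bravo→Charlie: 129.8 km  (cumulative 182.4 km)
Charlie→Delta: 262.5 km  (cumulative 444.9 km)
Cumulative distance at Delta ≈ 445 km.

445 km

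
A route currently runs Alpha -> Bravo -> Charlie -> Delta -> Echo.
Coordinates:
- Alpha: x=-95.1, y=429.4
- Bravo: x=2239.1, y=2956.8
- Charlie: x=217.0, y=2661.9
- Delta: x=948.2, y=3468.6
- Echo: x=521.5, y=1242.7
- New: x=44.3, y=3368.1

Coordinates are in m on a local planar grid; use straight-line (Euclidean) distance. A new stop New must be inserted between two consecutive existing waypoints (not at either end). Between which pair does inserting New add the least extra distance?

between Charlie and Delta

Added distance for inserting New between each consecutive pair:
Alpha–Bravo: 1734.6 m
Bravo–Charlie: 916.5 m
Charlie–Delta: 547.7 m
Delta–Echo: 821.4 m
Smallest added distance is 547.7 m, inserting between Charlie and Delta.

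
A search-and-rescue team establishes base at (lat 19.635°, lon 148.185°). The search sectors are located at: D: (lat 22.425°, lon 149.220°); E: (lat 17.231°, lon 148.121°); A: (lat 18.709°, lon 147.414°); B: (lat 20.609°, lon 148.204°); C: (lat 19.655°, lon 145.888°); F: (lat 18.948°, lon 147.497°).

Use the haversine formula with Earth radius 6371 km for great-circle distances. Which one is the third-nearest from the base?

Distances from the base ((lat 19.635°, lon 148.185°)):
F: 105.1 km
B: 108.3 km
A: 131.0 km
C: 240.6 km
E: 267.4 km
D: 328.3 km
The third-nearest is A at 131.0 km.

A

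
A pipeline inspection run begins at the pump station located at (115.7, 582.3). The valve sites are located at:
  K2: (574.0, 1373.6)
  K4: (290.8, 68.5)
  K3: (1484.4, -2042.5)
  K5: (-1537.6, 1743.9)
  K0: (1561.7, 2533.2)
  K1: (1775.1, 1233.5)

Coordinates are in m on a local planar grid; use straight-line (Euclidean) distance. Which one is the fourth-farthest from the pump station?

Distances from the pump station ((115.7, 582.3)):
K3: 2960.2 m
K0: 2428.4 m
K5: 2020.6 m
K1: 1782.6 m
K2: 914.4 m
K4: 542.8 m
The fourth-farthest is K1 at 1782.6 m.

K1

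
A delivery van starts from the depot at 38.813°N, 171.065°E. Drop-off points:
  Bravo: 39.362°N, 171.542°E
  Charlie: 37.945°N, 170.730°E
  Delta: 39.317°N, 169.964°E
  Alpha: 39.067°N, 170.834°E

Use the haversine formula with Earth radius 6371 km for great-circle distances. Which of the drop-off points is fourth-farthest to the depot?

Distances from the depot (38.813°N, 171.065°E):
Delta: 110.3 km
Charlie: 100.8 km
Bravo: 73.6 km
Alpha: 34.6 km
The fourth-farthest is Alpha at 34.6 km.

Alpha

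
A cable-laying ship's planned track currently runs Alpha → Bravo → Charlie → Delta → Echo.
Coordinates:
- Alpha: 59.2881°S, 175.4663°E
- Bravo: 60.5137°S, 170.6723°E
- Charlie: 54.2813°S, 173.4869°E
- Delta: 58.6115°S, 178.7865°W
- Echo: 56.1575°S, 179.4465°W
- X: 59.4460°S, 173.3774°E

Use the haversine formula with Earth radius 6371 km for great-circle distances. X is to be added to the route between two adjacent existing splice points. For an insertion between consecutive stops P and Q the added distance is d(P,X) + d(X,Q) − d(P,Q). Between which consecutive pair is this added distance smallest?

between Alpha and Bravo

Added distance for inserting X between each consecutive pair:
Alpha–Bravo: 11.3 km
Bravo–Charlie: 52.9 km
Charlie–Delta: 356.5 km
Delta–Echo: 742.2 km
Smallest added distance is 11.3 km, inserting between Alpha and Bravo.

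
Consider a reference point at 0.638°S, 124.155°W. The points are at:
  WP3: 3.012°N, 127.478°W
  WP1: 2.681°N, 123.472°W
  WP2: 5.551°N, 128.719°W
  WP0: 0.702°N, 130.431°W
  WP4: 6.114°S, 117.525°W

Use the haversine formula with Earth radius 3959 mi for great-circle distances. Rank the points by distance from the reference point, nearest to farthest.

WP1, WP3, WP0, WP2, WP4

Distances from the reference point:
WP1 2.681°N, 123.472°W: 234.1 mi
WP3 3.012°N, 127.478°W: 341.0 mi
WP0 0.702°N, 130.431°W: 443.4 mi
WP2 5.551°N, 128.719°W: 531.1 mi
WP4 6.114°S, 117.525°W: 593.4 mi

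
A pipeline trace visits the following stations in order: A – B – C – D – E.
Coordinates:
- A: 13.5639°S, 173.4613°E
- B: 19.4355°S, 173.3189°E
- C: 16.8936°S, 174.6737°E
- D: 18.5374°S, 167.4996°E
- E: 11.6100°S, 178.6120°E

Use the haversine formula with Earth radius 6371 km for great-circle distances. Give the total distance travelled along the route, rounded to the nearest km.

3171 km

Leg distances:
A→B: 653.1 km  (cumulative 653.1 km)
B→C: 316.8 km  (cumulative 969.9 km)
C→D: 781.5 km  (cumulative 1751.4 km)
D→E: 1419.3 km  (cumulative 3170.7 km)
Total route length ≈ 3171 km.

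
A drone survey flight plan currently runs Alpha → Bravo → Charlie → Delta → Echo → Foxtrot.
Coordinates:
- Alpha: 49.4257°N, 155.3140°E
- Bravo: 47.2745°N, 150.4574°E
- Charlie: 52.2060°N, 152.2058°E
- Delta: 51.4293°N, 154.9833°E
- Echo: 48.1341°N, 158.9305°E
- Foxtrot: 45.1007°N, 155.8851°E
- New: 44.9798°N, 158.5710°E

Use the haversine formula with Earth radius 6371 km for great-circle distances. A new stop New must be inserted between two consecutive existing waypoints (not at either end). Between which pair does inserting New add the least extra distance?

Added distance for inserting New between each consecutive pair:
Alpha–Bravo: 795.8 km
Bravo–Charlie: 1041.5 km
Charlie–Delta: 1484.2 km
Delta–Echo: 653.4 km
Echo–Foxtrot: 153.6 km
Smallest added distance is 153.6 km, inserting between Echo and Foxtrot.

between Echo and Foxtrot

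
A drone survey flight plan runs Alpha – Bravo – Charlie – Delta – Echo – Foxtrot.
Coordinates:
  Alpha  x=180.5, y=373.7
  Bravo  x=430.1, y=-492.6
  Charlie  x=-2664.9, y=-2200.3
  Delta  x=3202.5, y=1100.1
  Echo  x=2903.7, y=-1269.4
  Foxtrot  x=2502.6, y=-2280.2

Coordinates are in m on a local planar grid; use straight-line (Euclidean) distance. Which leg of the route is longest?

Charlie–Delta

Leg distances:
Alpha→Bravo: 901.5 m
Bravo→Charlie: 3534.9 m
Charlie→Delta: 6731.9 m
Delta→Echo: 2388.3 m
Echo→Foxtrot: 1087.5 m
The longest leg is Charlie–Delta at 6731.9 m.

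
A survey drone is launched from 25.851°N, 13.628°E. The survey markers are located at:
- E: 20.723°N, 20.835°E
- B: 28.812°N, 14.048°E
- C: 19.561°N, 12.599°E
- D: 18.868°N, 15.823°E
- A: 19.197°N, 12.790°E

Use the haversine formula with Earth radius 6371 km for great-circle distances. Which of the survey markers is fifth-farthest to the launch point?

B

Distance to each, sorted:
E: 930.8 km
D: 808.6 km
A: 744.9 km
C: 707.3 km
B: 331.9 km
The fifth-farthest is B at 331.9 km.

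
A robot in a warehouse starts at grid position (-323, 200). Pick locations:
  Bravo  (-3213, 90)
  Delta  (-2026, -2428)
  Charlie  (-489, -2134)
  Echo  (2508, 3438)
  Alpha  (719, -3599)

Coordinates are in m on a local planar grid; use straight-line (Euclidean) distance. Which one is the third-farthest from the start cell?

Delta

Distance to each, sorted:
Echo: 4301.1 m
Alpha: 3939.3 m
Delta: 3131.5 m
Bravo: 2892.1 m
Charlie: 2339.9 m
The third-farthest is Delta at 3131.5 m.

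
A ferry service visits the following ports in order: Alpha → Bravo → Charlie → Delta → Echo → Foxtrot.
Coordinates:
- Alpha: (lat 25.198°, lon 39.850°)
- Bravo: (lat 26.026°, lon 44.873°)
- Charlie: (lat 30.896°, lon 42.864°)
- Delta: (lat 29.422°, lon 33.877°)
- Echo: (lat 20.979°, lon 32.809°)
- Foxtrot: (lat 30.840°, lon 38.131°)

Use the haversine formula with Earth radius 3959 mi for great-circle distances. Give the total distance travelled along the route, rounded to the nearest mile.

Leg distances:
Alpha→Bravo: 318.1 mi  (cumulative 318.1 mi)
Bravo→Charlie: 357.9 mi  (cumulative 676.1 mi)
Charlie→Delta: 546.3 mi  (cumulative 1222.4 mi)
Delta→Echo: 587.2 mi  (cumulative 1809.6 mi)
Echo→Foxtrot: 757.1 mi  (cumulative 2566.7 mi)
Total route length ≈ 2567 mi.

2567 mi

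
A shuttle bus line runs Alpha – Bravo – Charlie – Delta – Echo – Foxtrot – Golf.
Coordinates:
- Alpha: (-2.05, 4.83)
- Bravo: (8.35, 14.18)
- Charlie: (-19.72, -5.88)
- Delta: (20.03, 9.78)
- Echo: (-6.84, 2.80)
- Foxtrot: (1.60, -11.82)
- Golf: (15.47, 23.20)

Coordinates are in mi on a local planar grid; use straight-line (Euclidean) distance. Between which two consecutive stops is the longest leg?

Leg distances:
Alpha→Bravo: 14.0 mi
Bravo→Charlie: 34.5 mi
Charlie→Delta: 42.7 mi
Delta→Echo: 27.8 mi
Echo→Foxtrot: 16.9 mi
Foxtrot→Golf: 37.7 mi
The longest leg is Charlie–Delta at 42.7 mi.

Charlie–Delta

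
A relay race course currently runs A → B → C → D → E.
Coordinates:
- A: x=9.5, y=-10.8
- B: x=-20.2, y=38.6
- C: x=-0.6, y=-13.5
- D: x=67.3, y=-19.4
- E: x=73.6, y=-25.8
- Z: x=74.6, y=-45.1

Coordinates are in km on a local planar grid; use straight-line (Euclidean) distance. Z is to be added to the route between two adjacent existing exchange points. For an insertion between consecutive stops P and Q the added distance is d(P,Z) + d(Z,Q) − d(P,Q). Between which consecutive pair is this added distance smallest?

Added distance for inserting Z between each consecutive pair:
A–B: 142.4 km
B–C: 152.4 km
C–D: 40.1 km
D–E: 37.1 km
Smallest added distance is 37.1 km, inserting between D and E.

between D and E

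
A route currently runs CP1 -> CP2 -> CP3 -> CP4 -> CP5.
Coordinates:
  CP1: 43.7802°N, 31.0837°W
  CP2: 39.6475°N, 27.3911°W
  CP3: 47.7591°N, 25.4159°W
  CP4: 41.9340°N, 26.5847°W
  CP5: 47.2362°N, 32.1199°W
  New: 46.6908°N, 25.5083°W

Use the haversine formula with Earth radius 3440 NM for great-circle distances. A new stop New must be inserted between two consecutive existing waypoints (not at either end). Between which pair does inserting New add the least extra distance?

between CP3 and CP4

Added distance for inserting New between each consecutive pair:
CP1–CP2: 425.9 NM
CP2–CP3: 0.6 NM
CP3–CP4: 0.3 NM
CP4–CP5: 165.6 NM
Smallest added distance is 0.3 NM, inserting between CP3 and CP4.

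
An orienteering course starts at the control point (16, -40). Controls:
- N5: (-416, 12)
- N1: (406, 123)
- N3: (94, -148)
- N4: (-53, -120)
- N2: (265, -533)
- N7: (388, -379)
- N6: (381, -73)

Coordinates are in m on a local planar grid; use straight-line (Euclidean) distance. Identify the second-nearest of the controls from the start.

N3

Distances from the start ((16, -40)):
N4: 105.6 m
N3: 133.2 m
N6: 366.5 m
N1: 422.7 m
N5: 435.1 m
N7: 503.3 m
N2: 552.3 m
The second-nearest is N3 at 133.2 m.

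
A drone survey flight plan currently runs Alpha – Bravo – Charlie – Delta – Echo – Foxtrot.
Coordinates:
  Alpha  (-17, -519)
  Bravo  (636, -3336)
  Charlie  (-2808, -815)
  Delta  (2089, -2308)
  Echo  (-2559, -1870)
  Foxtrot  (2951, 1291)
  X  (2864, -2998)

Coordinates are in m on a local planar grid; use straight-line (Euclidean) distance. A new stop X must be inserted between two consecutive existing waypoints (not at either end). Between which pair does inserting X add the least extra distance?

Added distance for inserting X between each consecutive pair:
Alpha–Bravo: 3162.5 m
Bravo–Charlie: 4063.0 m
Charlie–Delta: 1995.7 m
Delta–Echo: 1908.1 m
Echo–Foxtrot: 3476.6 m
Smallest added distance is 1908.1 m, inserting between Delta and Echo.

between Delta and Echo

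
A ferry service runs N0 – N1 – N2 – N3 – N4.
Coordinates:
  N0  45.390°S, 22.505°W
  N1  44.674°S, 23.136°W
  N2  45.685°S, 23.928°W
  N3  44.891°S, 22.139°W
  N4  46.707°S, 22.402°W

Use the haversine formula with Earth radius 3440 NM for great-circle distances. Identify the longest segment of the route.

Leg distances:
N0→N1: 50.6 NM
N1→N2: 69.3 NM
N2→N3: 89.3 NM
N3→N4: 109.6 NM
The longest leg is N3–N4 at 109.6 NM.

N3–N4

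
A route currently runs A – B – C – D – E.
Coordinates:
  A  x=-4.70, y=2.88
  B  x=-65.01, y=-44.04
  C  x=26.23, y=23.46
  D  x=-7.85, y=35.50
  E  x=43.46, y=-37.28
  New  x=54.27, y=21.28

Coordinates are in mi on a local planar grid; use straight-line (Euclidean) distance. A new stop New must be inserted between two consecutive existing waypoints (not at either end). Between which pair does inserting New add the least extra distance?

between D and E

Added distance for inserting New between each consecutive pair:
A–B: 121.4 mi
B–C: 50.6 mi
C–D: 55.7 mi
D–E: 34.2 mi
Smallest added distance is 34.2 mi, inserting between D and E.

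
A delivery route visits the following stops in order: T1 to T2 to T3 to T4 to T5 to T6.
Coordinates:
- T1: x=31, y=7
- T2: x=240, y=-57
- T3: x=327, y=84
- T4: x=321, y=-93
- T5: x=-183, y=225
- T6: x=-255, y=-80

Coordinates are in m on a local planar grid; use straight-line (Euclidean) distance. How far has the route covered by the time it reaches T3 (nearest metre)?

384 m

Leg distances:
T1→T2: 218.6 m  (cumulative 218.6 m)
T2→T3: 165.7 m  (cumulative 384.3 m)
Cumulative distance at T3 ≈ 384 m.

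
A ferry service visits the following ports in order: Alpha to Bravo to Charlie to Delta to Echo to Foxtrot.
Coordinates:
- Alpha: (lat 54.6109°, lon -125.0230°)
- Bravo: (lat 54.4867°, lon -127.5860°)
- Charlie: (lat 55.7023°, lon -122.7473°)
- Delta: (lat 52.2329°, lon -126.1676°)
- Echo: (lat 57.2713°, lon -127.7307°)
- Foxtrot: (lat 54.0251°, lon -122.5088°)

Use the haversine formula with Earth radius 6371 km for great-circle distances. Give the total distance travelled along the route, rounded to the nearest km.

Leg distances:
Alpha→Bravo: 165.9 km  (cumulative 165.9 km)
Bravo→Charlie: 336.1 km  (cumulative 502.0 km)
Charlie→Delta: 445.8 km  (cumulative 947.8 km)
Delta→Echo: 569.1 km  (cumulative 1517.0 km)
Echo→Foxtrot: 487.2 km  (cumulative 2004.2 km)
Total route length ≈ 2004 km.

2004 km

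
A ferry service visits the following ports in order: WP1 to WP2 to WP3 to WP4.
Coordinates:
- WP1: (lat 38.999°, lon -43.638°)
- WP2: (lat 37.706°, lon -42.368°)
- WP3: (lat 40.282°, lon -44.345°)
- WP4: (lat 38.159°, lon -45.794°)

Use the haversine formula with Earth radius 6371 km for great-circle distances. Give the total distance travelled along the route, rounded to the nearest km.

782 km

Leg distances:
WP1→WP2: 181.5 km  (cumulative 181.5 km)
WP2→WP3: 333.5 km  (cumulative 515.0 km)
WP3→WP4: 267.0 km  (cumulative 782.0 km)
Total route length ≈ 782 km.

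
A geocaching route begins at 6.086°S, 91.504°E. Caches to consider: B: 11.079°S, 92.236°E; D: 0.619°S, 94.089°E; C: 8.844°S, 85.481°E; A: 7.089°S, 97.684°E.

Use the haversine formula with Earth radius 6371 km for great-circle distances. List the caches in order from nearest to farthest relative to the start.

B, D, A, C

Computing each great-circle distance from 6.086°S, 91.504°E:
B 11.079°S, 92.236°E: 561.0 km
D 0.619°S, 94.089°E: 672.2 km
A 7.089°S, 97.684°E: 691.7 km
C 8.844°S, 85.481°E: 731.4 km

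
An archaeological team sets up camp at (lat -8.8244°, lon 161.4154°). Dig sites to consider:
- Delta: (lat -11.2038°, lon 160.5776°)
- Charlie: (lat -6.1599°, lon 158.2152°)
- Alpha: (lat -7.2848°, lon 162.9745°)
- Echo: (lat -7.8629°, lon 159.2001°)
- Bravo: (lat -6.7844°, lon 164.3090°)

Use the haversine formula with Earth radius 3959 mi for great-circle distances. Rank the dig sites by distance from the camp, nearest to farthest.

Alpha, Echo, Delta, Bravo, Charlie

Distances from the camp:
Alpha (lat -7.2848°, lon 162.9745°): 150.6 mi
Echo (lat -7.8629°, lon 159.2001°): 165.4 mi
Delta (lat -11.2038°, lon 160.5776°): 174.0 mi
Bravo (lat -6.7844°, lon 164.3090°): 243.1 mi
Charlie (lat -6.1599°, lon 158.2152°): 286.3 mi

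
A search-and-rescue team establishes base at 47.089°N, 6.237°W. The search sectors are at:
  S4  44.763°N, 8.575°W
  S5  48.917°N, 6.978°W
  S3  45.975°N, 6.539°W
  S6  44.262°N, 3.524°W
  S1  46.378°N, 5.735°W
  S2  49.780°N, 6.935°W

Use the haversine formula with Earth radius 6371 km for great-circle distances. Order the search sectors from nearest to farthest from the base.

S1, S3, S5, S2, S4, S6

Computing each great-circle distance from 47.089°N, 6.237°W:
S1 46.378°N, 5.735°W: 87.8 km
S3 45.975°N, 6.539°W: 126.0 km
S5 48.917°N, 6.978°W: 210.6 km
S2 49.780°N, 6.935°W: 303.6 km
S4 44.763°N, 8.575°W: 315.6 km
S6 44.262°N, 3.524°W: 378.4 km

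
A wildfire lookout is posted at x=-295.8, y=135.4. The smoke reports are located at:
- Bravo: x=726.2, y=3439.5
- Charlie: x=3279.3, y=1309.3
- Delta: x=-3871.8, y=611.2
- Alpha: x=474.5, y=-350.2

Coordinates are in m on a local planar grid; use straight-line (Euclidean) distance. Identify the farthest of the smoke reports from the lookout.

Charlie

Distances from the lookout (x=-295.8, y=135.4):
Charlie: 3762.9 m
Delta: 3607.5 m
Bravo: 3458.5 m
Alpha: 910.6 m
The farthest is Charlie at 3762.9 m.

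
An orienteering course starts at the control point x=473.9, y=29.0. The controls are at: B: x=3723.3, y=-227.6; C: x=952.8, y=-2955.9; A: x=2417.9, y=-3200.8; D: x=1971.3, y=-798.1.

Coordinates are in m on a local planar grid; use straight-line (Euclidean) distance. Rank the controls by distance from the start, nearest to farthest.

Distances from the start:
D x=1971.3, y=-798.1: 1710.6 m
C x=952.8, y=-2955.9: 3023.1 m
B x=3723.3, y=-227.6: 3259.5 m
A x=2417.9, y=-3200.8: 3769.7 m

D, C, B, A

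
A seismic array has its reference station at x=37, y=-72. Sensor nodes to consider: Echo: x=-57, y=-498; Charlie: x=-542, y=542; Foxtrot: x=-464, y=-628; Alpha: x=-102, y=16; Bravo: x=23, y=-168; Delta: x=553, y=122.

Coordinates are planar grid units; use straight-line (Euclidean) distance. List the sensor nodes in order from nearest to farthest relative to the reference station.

Computing each straight-line distance from x=37, y=-72:
Bravo x=23, y=-168: 97.0
Alpha x=-102, y=16: 164.5
Echo x=-57, y=-498: 436.2
Delta x=553, y=122: 551.3
Foxtrot x=-464, y=-628: 748.4
Charlie x=-542, y=542: 843.9

Bravo, Alpha, Echo, Delta, Foxtrot, Charlie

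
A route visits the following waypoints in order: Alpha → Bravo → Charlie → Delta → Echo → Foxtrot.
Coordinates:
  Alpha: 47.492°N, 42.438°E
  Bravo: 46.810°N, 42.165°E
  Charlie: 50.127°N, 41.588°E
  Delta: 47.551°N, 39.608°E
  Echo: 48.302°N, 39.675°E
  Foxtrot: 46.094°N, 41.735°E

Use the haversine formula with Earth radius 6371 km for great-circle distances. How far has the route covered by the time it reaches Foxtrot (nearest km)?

Leg distances:
Alpha→Bravo: 78.6 km  (cumulative 78.6 km)
Bravo→Charlie: 371.3 km  (cumulative 449.9 km)
Charlie→Delta: 321.0 km  (cumulative 770.8 km)
Delta→Echo: 83.7 km  (cumulative 854.5 km)
Echo→Foxtrot: 290.7 km  (cumulative 1145.2 km)
Cumulative distance at Foxtrot ≈ 1145 km.

1145 km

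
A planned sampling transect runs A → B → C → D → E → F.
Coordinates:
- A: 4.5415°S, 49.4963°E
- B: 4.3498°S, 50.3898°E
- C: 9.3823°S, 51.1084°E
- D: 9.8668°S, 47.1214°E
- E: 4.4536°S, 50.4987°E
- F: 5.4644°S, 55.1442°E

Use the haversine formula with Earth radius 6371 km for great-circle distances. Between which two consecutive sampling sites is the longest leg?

D–E

Leg distances:
A→B: 101.3 km
B→C: 565.2 km
C→D: 440.4 km
D→E: 707.8 km
E→F: 526.7 km
The longest leg is D–E at 707.8 km.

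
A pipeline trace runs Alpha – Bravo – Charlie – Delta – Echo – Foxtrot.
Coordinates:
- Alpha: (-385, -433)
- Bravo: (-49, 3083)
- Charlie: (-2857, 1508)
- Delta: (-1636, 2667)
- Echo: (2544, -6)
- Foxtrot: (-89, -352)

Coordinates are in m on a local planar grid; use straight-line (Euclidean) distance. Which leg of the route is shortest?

Leg distances:
Alpha→Bravo: 3532.0 m
Bravo→Charlie: 3219.5 m
Charlie→Delta: 1683.5 m
Delta→Echo: 4961.6 m
Echo→Foxtrot: 2655.6 m
The shortest leg is Charlie–Delta at 1683.5 m.

Charlie–Delta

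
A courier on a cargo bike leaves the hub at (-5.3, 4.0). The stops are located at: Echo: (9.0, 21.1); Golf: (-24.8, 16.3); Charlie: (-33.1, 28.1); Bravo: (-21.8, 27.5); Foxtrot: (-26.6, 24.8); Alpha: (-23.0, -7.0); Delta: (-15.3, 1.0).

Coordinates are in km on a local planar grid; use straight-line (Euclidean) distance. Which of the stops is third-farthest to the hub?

Bravo

Distances from the hub ((-5.3, 4.0)):
Charlie: 36.8 km
Foxtrot: 29.8 km
Bravo: 28.7 km
Golf: 23.1 km
Echo: 22.3 km
Alpha: 20.8 km
Delta: 10.4 km
The third-farthest is Bravo at 28.7 km.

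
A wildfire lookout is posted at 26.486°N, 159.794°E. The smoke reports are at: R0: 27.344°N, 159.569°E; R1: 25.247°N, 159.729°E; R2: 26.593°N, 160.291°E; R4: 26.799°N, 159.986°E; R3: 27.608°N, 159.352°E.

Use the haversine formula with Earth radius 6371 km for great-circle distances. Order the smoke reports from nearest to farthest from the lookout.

R4, R2, R0, R3, R1

Distance from the lookout at 26.486°N, 159.794°E to each:
R4 26.799°N, 159.986°E: 39.7 km
R2 26.593°N, 160.291°E: 50.9 km
R0 27.344°N, 159.569°E: 98.0 km
R3 27.608°N, 159.352°E: 132.2 km
R1 25.247°N, 159.729°E: 137.9 km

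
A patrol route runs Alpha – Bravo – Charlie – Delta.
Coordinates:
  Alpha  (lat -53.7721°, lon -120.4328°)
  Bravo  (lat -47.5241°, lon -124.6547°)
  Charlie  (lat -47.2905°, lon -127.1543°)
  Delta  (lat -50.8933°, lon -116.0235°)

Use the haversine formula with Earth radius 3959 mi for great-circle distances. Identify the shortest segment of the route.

Bravo–Charlie

Leg distances:
Alpha→Bravo: 469.5 mi
Bravo→Charlie: 118.0 mi
Charlie→Delta: 561.0 mi
The shortest leg is Bravo–Charlie at 118.0 mi.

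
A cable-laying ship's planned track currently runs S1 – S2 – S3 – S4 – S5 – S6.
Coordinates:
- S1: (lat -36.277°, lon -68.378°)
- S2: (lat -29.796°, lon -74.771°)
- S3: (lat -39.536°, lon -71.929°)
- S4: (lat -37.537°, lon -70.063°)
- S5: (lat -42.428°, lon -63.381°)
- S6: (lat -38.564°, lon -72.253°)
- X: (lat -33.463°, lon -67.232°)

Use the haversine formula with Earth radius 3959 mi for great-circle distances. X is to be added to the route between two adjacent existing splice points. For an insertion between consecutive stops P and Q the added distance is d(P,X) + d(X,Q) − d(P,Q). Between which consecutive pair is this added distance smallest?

Added distance for inserting X between each consecutive pair:
S1–S2: 134.8 mi
S2–S3: 312.5 mi
S3–S4: 646.3 mi
S4–S5: 488.3 mi
S5–S6: 567.4 mi
Smallest added distance is 134.8 mi, inserting between S1 and S2.

between S1 and S2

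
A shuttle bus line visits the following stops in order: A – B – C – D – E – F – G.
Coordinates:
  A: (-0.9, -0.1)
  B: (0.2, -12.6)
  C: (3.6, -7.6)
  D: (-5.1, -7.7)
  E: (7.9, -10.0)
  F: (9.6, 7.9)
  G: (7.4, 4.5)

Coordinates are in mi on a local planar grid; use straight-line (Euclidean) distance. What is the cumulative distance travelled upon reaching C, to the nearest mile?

19 mi

Leg distances:
A→B: 12.5 mi  (cumulative 12.5 mi)
B→C: 6.0 mi  (cumulative 18.6 mi)
Cumulative distance at C ≈ 19 mi.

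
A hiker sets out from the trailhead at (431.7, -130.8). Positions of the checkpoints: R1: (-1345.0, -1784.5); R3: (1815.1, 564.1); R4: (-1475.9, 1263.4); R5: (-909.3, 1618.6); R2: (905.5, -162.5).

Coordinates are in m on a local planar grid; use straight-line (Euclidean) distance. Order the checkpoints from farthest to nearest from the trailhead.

R1, R4, R5, R3, R2

Computing each straight-line distance from (431.7, -130.8):
R1 (-1345.0, -1784.5): 2427.2 m
R4 (-1475.9, 1263.4): 2362.8 m
R5 (-909.3, 1618.6): 2204.2 m
R3 (1815.1, 564.1): 1548.1 m
R2 (905.5, -162.5): 474.9 m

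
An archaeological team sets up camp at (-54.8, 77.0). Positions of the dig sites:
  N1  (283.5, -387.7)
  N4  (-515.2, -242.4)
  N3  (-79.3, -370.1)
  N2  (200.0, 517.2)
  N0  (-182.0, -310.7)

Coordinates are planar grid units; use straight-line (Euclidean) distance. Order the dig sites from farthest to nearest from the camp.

N1, N4, N2, N3, N0

Distance from the camp at (-54.8, 77.0) to each:
N1 (283.5, -387.7): 574.8
N4 (-515.2, -242.4): 560.3
N2 (200.0, 517.2): 508.6
N3 (-79.3, -370.1): 447.8
N0 (-182.0, -310.7): 408.0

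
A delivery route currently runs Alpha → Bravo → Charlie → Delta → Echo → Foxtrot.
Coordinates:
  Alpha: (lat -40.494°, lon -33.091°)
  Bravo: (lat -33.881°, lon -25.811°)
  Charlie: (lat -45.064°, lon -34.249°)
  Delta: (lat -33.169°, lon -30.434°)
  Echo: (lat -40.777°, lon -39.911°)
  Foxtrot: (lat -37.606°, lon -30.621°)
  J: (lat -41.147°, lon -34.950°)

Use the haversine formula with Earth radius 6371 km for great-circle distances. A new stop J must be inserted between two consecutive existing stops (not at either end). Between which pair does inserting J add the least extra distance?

Added distance for inserting J between each consecutive pair:
Alpha–Bravo: 335.1 km
Bravo–Charlie: 142.1 km
Charlie–Delta: 49.5 km
Delta–Echo: 199.3 km
Echo–Foxtrot: 85.9 km
Smallest added distance is 49.5 km, inserting between Charlie and Delta.

between Charlie and Delta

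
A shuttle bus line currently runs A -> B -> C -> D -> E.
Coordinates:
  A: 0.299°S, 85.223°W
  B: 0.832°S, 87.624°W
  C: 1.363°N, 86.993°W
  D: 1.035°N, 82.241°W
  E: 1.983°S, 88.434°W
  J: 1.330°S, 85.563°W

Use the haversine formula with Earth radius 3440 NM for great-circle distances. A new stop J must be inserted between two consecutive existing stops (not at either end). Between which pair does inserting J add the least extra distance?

between D and E

Added distance for inserting J between each consecutive pair:
A–B: 44.8 NM
B–C: 173.2 NM
C–D: 142.0 NM
D–E: 7.9 NM
Smallest added distance is 7.9 NM, inserting between D and E.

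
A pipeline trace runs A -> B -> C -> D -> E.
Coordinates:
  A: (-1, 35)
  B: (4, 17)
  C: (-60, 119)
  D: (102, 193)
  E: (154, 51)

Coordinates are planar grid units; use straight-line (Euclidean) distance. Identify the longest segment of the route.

C–D

Leg distances:
A→B: 18.7
B→C: 120.4
C→D: 178.1
D→E: 151.2
The longest leg is C–D at 178.1.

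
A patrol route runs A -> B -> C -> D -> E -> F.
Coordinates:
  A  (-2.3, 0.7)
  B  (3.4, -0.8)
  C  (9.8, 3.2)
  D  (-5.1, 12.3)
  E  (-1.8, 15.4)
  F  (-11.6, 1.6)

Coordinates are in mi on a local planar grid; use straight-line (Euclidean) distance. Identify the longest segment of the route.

Leg distances:
A→B: 5.9 mi
B→C: 7.5 mi
C→D: 17.5 mi
D→E: 4.5 mi
E→F: 16.9 mi
The longest leg is C–D at 17.5 mi.

C–D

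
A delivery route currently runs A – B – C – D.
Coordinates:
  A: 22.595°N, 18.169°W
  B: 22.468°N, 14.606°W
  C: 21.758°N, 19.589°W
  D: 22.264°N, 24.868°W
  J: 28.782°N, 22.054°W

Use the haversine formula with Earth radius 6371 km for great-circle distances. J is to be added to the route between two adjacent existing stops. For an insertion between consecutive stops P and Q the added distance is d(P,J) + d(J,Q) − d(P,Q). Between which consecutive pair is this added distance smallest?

Added distance for inserting J between each consecutive pair:
A–B: 1448.5 km
B–C: 1324.4 km
C–D: 1050.0 km
Smallest added distance is 1050.0 km, inserting between C and D.

between C and D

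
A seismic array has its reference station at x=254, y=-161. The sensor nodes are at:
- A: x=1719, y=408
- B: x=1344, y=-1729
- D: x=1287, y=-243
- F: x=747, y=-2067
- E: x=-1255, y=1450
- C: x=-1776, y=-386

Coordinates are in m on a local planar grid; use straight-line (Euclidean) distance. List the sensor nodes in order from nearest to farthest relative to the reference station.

Distances from the reference station:
D x=1287, y=-243: 1036.2 m
A x=1719, y=408: 1571.6 m
B x=1344, y=-1729: 1909.6 m
F x=747, y=-2067: 1968.7 m
C x=-1776, y=-386: 2042.4 m
E x=-1255, y=1450: 2207.4 m

D, A, B, F, C, E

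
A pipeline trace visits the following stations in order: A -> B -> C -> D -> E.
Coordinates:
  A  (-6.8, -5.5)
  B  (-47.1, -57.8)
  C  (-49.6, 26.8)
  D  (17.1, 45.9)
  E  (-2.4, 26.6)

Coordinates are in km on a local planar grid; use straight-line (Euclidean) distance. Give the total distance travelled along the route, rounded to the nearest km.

247 km

Leg distances:
A→B: 66.0 km  (cumulative 66.0 km)
B→C: 84.6 km  (cumulative 150.7 km)
C→D: 69.4 km  (cumulative 220.0 km)
D→E: 27.4 km  (cumulative 247.5 km)
Total route length ≈ 247 km.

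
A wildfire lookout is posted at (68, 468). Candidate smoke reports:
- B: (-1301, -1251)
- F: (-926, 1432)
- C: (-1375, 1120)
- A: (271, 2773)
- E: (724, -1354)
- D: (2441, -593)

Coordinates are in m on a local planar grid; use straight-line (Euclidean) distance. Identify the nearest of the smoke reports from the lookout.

Distance to each, sorted:
F: 1384.7 m
C: 1583.5 m
E: 1936.5 m
B: 2197.5 m
A: 2313.9 m
D: 2599.4 m
The nearest is F at 1384.7 m.

F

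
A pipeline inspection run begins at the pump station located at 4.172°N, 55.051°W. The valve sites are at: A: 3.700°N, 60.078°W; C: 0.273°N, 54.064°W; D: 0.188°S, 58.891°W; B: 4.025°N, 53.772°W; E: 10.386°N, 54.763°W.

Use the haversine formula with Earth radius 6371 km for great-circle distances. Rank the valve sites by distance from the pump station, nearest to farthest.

Distance from the pump station at 4.172°N, 55.051°W to each:
B 4.025°N, 53.772°W: 142.8 km
C 0.273°N, 54.064°W: 447.2 km
A 3.700°N, 60.078°W: 560.1 km
D 0.188°S, 58.891°W: 645.8 km
E 10.386°N, 54.763°W: 691.7 km

B, C, A, D, E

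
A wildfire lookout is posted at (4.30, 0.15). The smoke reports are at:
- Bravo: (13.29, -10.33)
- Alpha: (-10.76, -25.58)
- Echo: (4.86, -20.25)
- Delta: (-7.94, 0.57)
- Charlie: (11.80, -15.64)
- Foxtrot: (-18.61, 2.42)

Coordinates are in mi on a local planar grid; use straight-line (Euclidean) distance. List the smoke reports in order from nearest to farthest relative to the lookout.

Distances from the lookout:
Delta (-7.94, 0.57): 12.2 mi
Bravo (13.29, -10.33): 13.8 mi
Charlie (11.80, -15.64): 17.5 mi
Echo (4.86, -20.25): 20.4 mi
Foxtrot (-18.61, 2.42): 23.0 mi
Alpha (-10.76, -25.58): 29.8 mi

Delta, Bravo, Charlie, Echo, Foxtrot, Alpha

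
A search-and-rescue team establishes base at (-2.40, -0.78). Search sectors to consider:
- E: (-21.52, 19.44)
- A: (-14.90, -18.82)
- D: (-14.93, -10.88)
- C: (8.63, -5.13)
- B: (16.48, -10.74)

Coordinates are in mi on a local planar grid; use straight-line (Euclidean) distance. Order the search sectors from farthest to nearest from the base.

E, A, B, D, C

Distance from the base at (-2.40, -0.78) to each:
E (-21.52, 19.44): 27.8 mi
A (-14.90, -18.82): 21.9 mi
B (16.48, -10.74): 21.3 mi
D (-14.93, -10.88): 16.1 mi
C (8.63, -5.13): 11.9 mi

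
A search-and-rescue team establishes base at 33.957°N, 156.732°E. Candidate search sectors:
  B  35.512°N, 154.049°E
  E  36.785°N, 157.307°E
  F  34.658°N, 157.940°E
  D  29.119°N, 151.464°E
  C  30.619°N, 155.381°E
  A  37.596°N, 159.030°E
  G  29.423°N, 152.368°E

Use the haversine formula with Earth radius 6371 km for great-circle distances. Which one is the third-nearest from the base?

Distance to each, sorted:
F: 135.6 km
B: 300.0 km
E: 318.7 km
C: 392.3 km
A: 454.6 km
G: 651.5 km
D: 733.7 km
The third-nearest is E at 318.7 km.

E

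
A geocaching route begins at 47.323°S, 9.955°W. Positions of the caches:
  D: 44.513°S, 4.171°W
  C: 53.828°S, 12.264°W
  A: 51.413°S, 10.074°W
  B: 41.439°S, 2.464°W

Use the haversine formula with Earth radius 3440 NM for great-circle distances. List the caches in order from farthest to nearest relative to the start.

Computing each great-circle distance from 47.323°S, 9.955°W:
B 41.439°S, 2.464°W: 477.2 NM
C 53.828°S, 12.264°W: 400.3 NM
D 44.513°S, 4.171°W: 294.5 NM
A 51.413°S, 10.074°W: 245.6 NM

B, C, D, A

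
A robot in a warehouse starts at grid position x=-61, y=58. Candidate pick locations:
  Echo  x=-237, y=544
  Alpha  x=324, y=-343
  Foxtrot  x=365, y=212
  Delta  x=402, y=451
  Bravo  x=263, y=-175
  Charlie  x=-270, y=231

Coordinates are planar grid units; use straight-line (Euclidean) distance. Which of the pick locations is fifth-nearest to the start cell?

Alpha

Distances from the start cell (x=-61, y=58):
Charlie: 271.3
Bravo: 399.1
Foxtrot: 453.0
Echo: 516.9
Alpha: 555.9
Delta: 607.3
The fifth-nearest is Alpha at 555.9.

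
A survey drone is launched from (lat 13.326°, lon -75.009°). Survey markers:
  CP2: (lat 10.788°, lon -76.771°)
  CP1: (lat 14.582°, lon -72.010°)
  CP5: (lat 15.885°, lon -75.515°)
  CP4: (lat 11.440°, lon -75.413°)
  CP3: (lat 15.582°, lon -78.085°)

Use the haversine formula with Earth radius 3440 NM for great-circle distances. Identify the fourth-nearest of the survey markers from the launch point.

Distances from the launch point ((lat 13.326°, lon -75.009°)):
CP4: 115.7 NM
CP5: 156.4 NM
CP2: 184.2 NM
CP1: 190.3 NM
CP3: 224.3 NM
The fourth-nearest is CP1 at 190.3 NM.

CP1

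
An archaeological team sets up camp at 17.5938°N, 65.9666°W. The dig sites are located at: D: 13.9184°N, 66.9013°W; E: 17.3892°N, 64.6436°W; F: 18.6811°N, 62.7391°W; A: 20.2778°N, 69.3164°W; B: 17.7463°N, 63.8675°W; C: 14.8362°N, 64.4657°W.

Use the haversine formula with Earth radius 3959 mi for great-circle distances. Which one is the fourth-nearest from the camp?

Distance to each, sorted:
E: 88.3 mi
B: 138.6 mi
C: 215.0 mi
F: 224.8 mi
D: 261.5 mi
A: 286.9 mi
The fourth-nearest is F at 224.8 mi.

F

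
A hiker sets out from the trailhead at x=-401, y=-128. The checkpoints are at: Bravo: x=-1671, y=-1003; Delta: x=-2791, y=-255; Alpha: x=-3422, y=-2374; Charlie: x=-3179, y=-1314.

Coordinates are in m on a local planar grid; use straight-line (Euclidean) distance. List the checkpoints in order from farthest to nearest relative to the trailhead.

Distance from the trailhead at x=-401, y=-128 to each:
Alpha x=-3422, y=-2374: 3764.4 m
Charlie x=-3179, y=-1314: 3020.6 m
Delta x=-2791, y=-255: 2393.4 m
Bravo x=-1671, y=-1003: 1542.2 m

Alpha, Charlie, Delta, Bravo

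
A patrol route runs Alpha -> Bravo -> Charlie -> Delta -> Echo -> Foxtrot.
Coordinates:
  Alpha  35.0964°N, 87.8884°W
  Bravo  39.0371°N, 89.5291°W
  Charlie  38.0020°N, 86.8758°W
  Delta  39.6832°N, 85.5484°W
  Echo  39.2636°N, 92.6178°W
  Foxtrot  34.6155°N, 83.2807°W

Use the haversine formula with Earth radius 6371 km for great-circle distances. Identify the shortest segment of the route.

Charlie–Delta

Leg distances:
Alpha→Bravo: 461.7 km
Bravo→Charlie: 257.9 km
Charlie→Delta: 219.5 km
Delta→Echo: 608.4 km
Echo→Foxtrot: 976.8 km
The shortest leg is Charlie–Delta at 219.5 km.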